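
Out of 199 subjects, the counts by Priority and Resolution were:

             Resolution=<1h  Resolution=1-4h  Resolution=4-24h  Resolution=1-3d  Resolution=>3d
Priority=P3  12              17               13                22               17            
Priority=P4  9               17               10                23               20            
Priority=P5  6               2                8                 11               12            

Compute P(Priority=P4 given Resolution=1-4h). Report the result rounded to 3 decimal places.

Total with Resolution=1-4h: 17 + 17 + 2 = 36.
P(Priority=P4 | Resolution=1-4h) = 17/36 = 0.472.

0.472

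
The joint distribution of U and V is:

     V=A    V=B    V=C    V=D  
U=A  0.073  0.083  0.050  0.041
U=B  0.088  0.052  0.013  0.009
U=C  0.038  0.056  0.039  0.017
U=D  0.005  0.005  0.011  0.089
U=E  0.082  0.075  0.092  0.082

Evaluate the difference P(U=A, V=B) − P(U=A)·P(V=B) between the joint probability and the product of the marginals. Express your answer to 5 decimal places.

P(U=A) = 0.073 + 0.083 + 0.050 + 0.041 = 0.247.
P(V=B) = 0.083 + 0.052 + 0.056 + 0.005 + 0.075 = 0.271.
P(U=A, V=B) − P(U=A)P(V=B) = 0.083 − 0.247×0.271 = 0.01606.

0.01606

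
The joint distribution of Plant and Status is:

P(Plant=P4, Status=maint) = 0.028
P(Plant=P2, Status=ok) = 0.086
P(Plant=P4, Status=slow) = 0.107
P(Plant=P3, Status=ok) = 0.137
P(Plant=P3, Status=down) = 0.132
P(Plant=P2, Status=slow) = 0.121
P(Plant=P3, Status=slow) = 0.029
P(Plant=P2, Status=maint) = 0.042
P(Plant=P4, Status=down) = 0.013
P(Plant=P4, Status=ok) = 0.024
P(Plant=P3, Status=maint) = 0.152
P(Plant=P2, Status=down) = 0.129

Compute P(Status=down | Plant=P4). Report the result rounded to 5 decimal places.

P(Plant=P4) = 0.024 + 0.107 + 0.013 + 0.028 = 0.172.
P(Status=down | Plant=P4) = 0.013/0.172 = 0.07558.

0.07558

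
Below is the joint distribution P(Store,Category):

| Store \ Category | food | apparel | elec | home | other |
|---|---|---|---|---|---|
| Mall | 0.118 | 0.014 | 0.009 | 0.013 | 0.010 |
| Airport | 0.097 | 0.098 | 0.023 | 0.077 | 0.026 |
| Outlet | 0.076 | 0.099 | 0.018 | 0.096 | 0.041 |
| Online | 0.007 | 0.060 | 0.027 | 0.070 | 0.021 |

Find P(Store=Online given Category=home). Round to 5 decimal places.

P(Category=home) = 0.013 + 0.077 + 0.096 + 0.070 = 0.256.
P(Store=Online | Category=home) = 0.070/0.256 = 0.27344.

0.27344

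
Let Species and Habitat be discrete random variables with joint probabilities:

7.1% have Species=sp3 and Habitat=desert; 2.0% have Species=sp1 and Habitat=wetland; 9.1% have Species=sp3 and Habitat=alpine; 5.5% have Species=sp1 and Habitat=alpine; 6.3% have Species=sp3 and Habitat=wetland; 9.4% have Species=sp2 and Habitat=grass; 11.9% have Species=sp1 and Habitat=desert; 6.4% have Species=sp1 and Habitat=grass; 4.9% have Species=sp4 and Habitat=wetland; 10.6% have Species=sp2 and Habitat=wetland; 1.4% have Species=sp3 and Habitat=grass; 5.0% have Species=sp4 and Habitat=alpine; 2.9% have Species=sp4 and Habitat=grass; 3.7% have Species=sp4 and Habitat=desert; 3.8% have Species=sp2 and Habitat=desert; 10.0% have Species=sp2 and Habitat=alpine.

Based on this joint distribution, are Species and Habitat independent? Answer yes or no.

P(Species=sp2) = 0.338 and P(Habitat=desert) = 0.265, so their product is 0.08957, but P(Species=sp2, Habitat=desert) = 0.038. Since these differ, Species and Habitat are not independent.

no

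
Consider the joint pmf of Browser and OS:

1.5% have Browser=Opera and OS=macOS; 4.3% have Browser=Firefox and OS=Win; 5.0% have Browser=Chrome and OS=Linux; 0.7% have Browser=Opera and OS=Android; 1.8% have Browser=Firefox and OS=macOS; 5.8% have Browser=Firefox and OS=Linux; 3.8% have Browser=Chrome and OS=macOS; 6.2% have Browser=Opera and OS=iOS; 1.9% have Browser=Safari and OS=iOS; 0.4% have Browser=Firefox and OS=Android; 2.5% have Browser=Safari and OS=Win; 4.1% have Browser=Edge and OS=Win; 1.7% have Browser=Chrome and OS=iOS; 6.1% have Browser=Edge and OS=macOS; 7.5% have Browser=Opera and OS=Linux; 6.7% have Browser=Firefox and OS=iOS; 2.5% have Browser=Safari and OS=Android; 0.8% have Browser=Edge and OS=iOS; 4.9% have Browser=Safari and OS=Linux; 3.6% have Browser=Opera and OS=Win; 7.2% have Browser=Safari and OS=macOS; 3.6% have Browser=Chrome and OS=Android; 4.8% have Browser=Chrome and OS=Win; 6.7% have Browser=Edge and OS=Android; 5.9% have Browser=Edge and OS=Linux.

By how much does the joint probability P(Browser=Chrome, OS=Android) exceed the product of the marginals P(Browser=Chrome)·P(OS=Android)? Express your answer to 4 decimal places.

P(Browser=Chrome) = 0.048 + 0.038 + 0.050 + 0.017 + 0.036 = 0.189.
P(OS=Android) = 0.036 + 0.004 + 0.025 + 0.067 + 0.007 = 0.139.
P(Browser=Chrome, OS=Android) − P(Browser=Chrome)P(OS=Android) = 0.036 − 0.189×0.139 = 0.0097.

0.0097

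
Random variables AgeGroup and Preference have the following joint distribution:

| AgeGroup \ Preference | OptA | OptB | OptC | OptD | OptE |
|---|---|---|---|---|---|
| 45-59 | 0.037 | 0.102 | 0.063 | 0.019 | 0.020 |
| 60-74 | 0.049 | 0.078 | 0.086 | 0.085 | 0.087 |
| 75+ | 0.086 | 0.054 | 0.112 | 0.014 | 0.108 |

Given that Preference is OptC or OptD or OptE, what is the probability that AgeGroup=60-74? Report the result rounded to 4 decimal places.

0.4343

P(Preference=OptC) = 0.063 + 0.086 + 0.112 = 0.261.
P(Preference=OptD) = 0.019 + 0.085 + 0.014 = 0.118.
P(Preference=OptE) = 0.020 + 0.087 + 0.108 = 0.215.
P(Preference ∈ {OptC, OptD, OptE}) = 0.261 + 0.118 + 0.215 = 0.594; P(AgeGroup=60-74, Preference ∈ {OptC, OptD, OptE}) = 0.086 + 0.085 + 0.087 = 0.258.
P(AgeGroup=60-74 | Preference ∈ {OptC, OptD, OptE}) = 0.258/0.594 = 0.4343.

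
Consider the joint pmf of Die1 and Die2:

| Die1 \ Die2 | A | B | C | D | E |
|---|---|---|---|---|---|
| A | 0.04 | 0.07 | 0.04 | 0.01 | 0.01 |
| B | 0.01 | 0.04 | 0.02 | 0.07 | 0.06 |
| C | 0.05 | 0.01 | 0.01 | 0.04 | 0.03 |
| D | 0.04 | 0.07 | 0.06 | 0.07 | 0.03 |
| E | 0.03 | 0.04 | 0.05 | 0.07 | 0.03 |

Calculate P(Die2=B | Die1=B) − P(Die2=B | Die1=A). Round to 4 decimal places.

P(Die1=B) = 0.01 + 0.04 + 0.02 + 0.07 + 0.06 = 0.20; P(Die2=B | Die1=B) = 0.04/0.20 = 0.20000.
P(Die1=A) = 0.04 + 0.07 + 0.04 + 0.01 + 0.01 = 0.17; P(Die2=B | Die1=A) = 0.07/0.17 = 0.41176.
Difference = -0.2118.

-0.2118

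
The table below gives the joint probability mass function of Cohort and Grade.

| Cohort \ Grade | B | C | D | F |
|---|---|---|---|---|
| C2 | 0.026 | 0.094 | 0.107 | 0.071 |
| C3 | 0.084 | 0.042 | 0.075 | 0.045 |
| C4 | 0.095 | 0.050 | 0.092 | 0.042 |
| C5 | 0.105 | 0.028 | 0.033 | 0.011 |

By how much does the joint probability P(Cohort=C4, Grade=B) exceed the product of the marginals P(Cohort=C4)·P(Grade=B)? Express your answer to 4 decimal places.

P(Cohort=C4) = 0.095 + 0.050 + 0.092 + 0.042 = 0.279.
P(Grade=B) = 0.026 + 0.084 + 0.095 + 0.105 = 0.310.
P(Cohort=C4, Grade=B) − P(Cohort=C4)P(Grade=B) = 0.095 − 0.279×0.310 = 0.0085.

0.0085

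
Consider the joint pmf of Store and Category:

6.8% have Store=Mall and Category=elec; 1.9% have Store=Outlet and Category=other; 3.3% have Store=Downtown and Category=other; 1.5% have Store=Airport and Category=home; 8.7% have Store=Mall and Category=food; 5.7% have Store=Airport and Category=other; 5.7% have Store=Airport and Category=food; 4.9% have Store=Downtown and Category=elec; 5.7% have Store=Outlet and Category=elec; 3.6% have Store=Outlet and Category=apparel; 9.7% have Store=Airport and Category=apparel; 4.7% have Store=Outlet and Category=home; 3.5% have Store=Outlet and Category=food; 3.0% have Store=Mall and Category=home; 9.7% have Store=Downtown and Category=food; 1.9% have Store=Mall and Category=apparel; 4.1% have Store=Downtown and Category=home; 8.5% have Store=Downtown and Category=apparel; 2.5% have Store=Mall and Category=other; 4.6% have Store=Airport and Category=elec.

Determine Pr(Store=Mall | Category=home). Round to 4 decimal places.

P(Category=home) = 0.041 + 0.030 + 0.015 + 0.047 = 0.133.
P(Store=Mall | Category=home) = 0.030/0.133 = 0.2256.

0.2256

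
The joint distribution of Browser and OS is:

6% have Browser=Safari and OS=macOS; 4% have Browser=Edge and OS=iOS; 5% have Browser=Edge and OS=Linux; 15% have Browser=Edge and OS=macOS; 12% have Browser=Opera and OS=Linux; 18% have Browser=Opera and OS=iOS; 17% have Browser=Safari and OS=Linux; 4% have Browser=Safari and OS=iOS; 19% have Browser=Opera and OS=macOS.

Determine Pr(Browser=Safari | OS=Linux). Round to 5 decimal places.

0.50000

P(OS=Linux) = 0.17 + 0.05 + 0.12 = 0.34.
P(Browser=Safari | OS=Linux) = 0.17/0.34 = 0.50000.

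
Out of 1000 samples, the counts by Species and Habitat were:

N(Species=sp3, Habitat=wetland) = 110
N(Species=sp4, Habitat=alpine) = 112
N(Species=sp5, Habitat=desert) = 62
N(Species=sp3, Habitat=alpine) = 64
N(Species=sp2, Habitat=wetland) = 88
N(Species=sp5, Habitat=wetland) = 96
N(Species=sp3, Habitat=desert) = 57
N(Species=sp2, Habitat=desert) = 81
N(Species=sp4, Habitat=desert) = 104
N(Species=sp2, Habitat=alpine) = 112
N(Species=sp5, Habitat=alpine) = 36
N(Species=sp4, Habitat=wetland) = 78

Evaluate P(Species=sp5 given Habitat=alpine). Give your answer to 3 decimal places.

Total with Habitat=alpine: 112 + 64 + 112 + 36 = 324.
P(Species=sp5 | Habitat=alpine) = 36/324 = 0.111.

0.111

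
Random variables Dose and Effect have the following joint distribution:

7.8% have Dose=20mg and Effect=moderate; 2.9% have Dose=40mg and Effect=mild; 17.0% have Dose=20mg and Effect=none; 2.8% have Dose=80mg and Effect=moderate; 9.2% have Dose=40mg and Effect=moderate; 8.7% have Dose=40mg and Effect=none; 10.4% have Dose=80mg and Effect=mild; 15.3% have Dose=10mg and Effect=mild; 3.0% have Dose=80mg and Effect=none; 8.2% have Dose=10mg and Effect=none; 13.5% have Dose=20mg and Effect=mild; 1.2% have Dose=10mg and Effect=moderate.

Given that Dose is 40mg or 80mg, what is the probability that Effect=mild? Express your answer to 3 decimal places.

P(Dose=40mg) = 0.087 + 0.029 + 0.092 = 0.208.
P(Dose=80mg) = 0.030 + 0.104 + 0.028 = 0.162.
P(Dose ∈ {40mg, 80mg}) = 0.208 + 0.162 = 0.370; P(Effect=mild, Dose ∈ {40mg, 80mg}) = 0.029 + 0.104 = 0.133.
P(Effect=mild | Dose ∈ {40mg, 80mg}) = 0.133/0.370 = 0.359.

0.359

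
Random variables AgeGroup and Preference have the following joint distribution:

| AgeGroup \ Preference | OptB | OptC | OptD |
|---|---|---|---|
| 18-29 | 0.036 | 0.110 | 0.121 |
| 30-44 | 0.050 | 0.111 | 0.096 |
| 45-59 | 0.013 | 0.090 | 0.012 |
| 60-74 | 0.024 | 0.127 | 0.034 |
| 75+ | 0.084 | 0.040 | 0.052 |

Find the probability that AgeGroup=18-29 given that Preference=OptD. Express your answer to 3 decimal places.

P(Preference=OptD) = 0.121 + 0.096 + 0.012 + 0.034 + 0.052 = 0.315.
P(AgeGroup=18-29 | Preference=OptD) = 0.121/0.315 = 0.384.

0.384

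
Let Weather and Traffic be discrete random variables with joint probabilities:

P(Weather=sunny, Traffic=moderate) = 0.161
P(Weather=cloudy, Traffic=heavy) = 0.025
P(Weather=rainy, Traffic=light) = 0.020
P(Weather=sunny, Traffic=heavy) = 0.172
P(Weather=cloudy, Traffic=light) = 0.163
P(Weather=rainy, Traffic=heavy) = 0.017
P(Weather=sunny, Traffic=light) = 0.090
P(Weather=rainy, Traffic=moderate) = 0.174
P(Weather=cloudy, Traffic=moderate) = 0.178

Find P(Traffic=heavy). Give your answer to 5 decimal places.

0.21400

P(Traffic=heavy) = 0.172 + 0.025 + 0.017 = 0.214.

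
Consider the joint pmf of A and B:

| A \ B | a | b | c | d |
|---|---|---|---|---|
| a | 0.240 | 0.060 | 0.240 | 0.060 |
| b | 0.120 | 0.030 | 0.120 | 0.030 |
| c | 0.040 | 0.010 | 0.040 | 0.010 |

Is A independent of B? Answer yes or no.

Every cell satisfies P(A,B) = P(A)·P(B). For instance P(A=a) = 0.600, P(B=a) = 0.400, and 0.600×0.400 = 0.240 matches the joint entry. So A and B are independent.

yes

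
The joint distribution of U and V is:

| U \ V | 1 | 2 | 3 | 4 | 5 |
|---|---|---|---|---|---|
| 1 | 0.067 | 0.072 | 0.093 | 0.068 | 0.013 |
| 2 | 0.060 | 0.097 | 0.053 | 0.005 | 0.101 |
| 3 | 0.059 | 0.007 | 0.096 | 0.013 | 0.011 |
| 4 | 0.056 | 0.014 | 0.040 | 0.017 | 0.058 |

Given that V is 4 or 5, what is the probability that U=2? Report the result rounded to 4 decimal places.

0.3706

P(V=4) = 0.068 + 0.005 + 0.013 + 0.017 = 0.103.
P(V=5) = 0.013 + 0.101 + 0.011 + 0.058 = 0.183.
P(V ∈ {4, 5}) = 0.103 + 0.183 = 0.286; P(U=2, V ∈ {4, 5}) = 0.005 + 0.101 = 0.106.
P(U=2 | V ∈ {4, 5}) = 0.106/0.286 = 0.3706.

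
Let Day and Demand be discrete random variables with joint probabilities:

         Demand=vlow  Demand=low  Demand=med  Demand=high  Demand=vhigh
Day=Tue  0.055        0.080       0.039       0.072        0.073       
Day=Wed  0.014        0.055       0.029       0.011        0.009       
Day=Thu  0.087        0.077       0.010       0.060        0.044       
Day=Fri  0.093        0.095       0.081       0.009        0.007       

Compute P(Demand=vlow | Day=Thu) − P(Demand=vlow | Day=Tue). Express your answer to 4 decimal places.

0.1405

P(Day=Thu) = 0.087 + 0.077 + 0.010 + 0.060 + 0.044 = 0.278; P(Demand=vlow | Day=Thu) = 0.087/0.278 = 0.31295.
P(Day=Tue) = 0.055 + 0.080 + 0.039 + 0.072 + 0.073 = 0.319; P(Demand=vlow | Day=Tue) = 0.055/0.319 = 0.17241.
Difference = 0.1405.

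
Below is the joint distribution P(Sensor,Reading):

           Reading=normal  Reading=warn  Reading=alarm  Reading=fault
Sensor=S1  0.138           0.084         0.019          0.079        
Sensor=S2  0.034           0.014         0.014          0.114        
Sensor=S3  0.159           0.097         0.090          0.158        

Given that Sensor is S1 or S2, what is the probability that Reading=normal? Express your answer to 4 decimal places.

0.3468

P(Sensor=S1) = 0.138 + 0.084 + 0.019 + 0.079 = 0.320.
P(Sensor=S2) = 0.034 + 0.014 + 0.014 + 0.114 = 0.176.
P(Sensor ∈ {S1, S2}) = 0.320 + 0.176 = 0.496; P(Reading=normal, Sensor ∈ {S1, S2}) = 0.138 + 0.034 = 0.172.
P(Reading=normal | Sensor ∈ {S1, S2}) = 0.172/0.496 = 0.3468.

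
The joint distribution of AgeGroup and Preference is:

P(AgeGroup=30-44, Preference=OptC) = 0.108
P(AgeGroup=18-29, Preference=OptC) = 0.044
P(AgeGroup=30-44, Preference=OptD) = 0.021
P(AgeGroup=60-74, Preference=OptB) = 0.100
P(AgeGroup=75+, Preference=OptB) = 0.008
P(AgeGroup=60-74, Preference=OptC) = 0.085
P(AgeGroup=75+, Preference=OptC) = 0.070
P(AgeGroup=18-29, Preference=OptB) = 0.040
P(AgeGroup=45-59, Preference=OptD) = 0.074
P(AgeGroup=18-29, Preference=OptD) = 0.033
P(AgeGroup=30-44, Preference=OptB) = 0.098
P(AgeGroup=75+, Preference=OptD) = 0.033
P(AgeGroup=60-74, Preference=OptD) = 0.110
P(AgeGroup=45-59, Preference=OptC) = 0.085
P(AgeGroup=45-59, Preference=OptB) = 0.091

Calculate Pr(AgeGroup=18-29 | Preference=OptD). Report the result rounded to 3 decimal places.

P(Preference=OptD) = 0.033 + 0.021 + 0.074 + 0.110 + 0.033 = 0.271.
P(AgeGroup=18-29 | Preference=OptD) = 0.033/0.271 = 0.122.

0.122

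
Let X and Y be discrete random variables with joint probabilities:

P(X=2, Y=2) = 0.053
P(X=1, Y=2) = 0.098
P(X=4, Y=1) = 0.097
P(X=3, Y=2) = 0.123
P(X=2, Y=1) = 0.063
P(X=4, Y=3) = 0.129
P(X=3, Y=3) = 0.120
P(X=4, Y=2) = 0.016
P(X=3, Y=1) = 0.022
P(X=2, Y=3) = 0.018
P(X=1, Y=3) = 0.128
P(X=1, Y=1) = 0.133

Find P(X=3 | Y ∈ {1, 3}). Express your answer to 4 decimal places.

0.2000

P(Y=1) = 0.133 + 0.063 + 0.022 + 0.097 = 0.315.
P(Y=3) = 0.128 + 0.018 + 0.120 + 0.129 = 0.395.
P(Y ∈ {1, 3}) = 0.315 + 0.395 = 0.710; P(X=3, Y ∈ {1, 3}) = 0.022 + 0.120 = 0.142.
P(X=3 | Y ∈ {1, 3}) = 0.142/0.710 = 0.2000.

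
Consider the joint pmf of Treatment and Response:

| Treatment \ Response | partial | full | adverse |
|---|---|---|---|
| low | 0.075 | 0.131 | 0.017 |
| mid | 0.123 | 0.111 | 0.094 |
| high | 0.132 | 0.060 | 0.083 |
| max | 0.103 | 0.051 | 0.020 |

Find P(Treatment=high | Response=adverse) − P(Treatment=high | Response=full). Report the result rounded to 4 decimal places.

0.2179

P(Response=adverse) = 0.017 + 0.094 + 0.083 + 0.020 = 0.214; P(Treatment=high | Response=adverse) = 0.083/0.214 = 0.38785.
P(Response=full) = 0.131 + 0.111 + 0.060 + 0.051 = 0.353; P(Treatment=high | Response=full) = 0.060/0.353 = 0.16997.
Difference = 0.2179.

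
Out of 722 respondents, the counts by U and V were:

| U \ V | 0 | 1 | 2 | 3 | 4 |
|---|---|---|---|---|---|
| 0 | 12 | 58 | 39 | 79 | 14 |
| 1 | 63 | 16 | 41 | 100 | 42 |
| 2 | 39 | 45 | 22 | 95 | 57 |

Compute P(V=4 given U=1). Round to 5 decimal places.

Total with U=1: 63 + 16 + 41 + 100 + 42 = 262.
P(V=4 | U=1) = 42/262 = 0.16031.

0.16031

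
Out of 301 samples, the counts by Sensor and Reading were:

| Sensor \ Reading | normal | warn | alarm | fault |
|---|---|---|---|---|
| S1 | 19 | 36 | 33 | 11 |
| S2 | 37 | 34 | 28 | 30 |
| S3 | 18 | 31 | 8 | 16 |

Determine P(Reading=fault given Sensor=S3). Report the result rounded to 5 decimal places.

0.21918

Total with Sensor=S3: 18 + 31 + 8 + 16 = 73.
P(Reading=fault | Sensor=S3) = 16/73 = 0.21918.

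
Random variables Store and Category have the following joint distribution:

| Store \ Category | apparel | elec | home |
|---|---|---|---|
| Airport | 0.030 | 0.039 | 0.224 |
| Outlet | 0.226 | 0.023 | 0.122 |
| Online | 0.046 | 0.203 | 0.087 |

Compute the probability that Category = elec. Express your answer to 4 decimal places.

P(Category=elec) = 0.039 + 0.023 + 0.203 = 0.265.

0.2650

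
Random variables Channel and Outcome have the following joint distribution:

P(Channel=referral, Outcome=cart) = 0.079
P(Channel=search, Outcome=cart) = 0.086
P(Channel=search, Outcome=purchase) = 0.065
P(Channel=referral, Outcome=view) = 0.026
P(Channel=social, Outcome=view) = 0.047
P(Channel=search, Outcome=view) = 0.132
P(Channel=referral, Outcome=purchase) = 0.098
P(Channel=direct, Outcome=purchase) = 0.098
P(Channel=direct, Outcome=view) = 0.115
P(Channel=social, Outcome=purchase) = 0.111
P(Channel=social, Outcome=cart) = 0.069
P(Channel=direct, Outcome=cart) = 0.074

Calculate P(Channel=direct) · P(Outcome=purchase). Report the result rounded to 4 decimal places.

P(Channel=direct) = 0.115 + 0.074 + 0.098 = 0.287.
P(Outcome=purchase) = 0.065 + 0.111 + 0.098 + 0.098 = 0.372.
Product: 0.287 × 0.372 = 0.1068.

0.1068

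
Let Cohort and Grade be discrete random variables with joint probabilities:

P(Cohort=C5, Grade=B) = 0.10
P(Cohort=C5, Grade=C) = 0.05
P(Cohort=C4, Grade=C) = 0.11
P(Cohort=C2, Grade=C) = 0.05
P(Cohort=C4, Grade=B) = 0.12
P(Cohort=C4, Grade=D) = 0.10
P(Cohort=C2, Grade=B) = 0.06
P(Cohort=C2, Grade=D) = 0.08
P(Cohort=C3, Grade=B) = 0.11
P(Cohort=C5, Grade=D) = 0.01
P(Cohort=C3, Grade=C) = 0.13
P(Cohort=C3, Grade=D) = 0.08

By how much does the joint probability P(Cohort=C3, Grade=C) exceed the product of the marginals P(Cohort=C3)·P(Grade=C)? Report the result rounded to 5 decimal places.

0.02120

P(Cohort=C3) = 0.11 + 0.13 + 0.08 = 0.32.
P(Grade=C) = 0.05 + 0.13 + 0.11 + 0.05 = 0.34.
P(Cohort=C3, Grade=C) − P(Cohort=C3)P(Grade=C) = 0.13 − 0.32×0.34 = 0.02120.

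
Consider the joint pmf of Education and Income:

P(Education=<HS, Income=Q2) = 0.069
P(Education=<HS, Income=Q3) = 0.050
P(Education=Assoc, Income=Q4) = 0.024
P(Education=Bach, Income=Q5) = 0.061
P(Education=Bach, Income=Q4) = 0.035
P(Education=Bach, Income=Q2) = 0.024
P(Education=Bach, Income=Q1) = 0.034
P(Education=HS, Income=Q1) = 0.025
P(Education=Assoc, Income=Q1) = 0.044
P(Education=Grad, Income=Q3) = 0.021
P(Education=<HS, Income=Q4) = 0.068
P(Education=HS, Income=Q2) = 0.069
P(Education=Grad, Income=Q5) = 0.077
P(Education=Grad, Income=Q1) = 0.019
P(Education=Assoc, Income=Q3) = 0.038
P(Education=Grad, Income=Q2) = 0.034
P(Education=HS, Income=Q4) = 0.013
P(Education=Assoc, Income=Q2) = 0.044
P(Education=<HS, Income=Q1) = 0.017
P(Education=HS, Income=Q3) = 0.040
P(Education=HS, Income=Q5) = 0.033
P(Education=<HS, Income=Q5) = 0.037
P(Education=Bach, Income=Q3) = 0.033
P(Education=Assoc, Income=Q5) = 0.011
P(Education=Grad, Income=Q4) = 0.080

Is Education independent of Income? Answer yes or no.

P(Education=Grad) = 0.231 and P(Income=Q4) = 0.220, so their product is 0.05082, but P(Education=Grad, Income=Q4) = 0.080. Since these differ, Education and Income are not independent.

no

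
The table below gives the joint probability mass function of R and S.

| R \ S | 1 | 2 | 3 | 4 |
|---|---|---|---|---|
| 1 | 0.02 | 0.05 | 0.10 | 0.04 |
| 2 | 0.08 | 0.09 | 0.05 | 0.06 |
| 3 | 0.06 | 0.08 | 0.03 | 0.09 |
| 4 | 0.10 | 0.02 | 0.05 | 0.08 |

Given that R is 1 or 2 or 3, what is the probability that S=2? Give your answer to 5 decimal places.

0.29333

P(R=1) = 0.02 + 0.05 + 0.10 + 0.04 = 0.21.
P(R=2) = 0.08 + 0.09 + 0.05 + 0.06 = 0.28.
P(R=3) = 0.06 + 0.08 + 0.03 + 0.09 = 0.26.
P(R ∈ {1, 2, 3}) = 0.21 + 0.28 + 0.26 = 0.75; P(S=2, R ∈ {1, 2, 3}) = 0.05 + 0.09 + 0.08 = 0.22.
P(S=2 | R ∈ {1, 2, 3}) = 0.22/0.75 = 0.29333.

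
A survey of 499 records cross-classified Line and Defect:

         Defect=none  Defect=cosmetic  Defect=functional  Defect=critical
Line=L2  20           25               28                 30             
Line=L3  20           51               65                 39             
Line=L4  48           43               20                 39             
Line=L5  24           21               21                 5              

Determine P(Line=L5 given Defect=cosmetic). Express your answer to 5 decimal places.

Total with Defect=cosmetic: 25 + 51 + 43 + 21 = 140.
P(Line=L5 | Defect=cosmetic) = 21/140 = 0.15000.

0.15000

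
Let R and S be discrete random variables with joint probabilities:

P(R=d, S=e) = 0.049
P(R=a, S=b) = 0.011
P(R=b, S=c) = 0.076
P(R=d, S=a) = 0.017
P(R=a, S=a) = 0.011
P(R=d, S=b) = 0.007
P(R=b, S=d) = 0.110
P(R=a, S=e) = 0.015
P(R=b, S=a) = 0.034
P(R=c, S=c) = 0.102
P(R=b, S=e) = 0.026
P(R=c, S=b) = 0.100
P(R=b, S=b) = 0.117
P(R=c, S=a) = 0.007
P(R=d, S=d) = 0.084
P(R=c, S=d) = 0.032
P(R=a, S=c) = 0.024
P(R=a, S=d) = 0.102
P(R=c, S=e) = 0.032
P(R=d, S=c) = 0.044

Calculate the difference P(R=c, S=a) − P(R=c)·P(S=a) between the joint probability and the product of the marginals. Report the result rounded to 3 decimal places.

P(R=c) = 0.007 + 0.100 + 0.102 + 0.032 + 0.032 = 0.273.
P(S=a) = 0.011 + 0.034 + 0.007 + 0.017 = 0.069.
P(R=c, S=a) − P(R=c)P(S=a) = 0.007 − 0.273×0.069 = -0.012.

-0.012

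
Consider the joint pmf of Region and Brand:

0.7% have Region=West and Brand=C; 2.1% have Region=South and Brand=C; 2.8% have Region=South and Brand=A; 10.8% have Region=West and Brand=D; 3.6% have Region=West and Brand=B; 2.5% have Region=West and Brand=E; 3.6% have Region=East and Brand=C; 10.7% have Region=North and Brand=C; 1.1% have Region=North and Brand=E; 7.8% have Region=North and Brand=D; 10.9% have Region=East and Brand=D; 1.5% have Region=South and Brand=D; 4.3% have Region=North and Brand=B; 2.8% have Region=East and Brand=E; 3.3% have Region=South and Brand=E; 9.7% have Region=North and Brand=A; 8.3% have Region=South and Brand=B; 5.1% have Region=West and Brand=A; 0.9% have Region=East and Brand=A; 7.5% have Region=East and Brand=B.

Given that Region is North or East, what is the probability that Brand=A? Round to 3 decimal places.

0.179

P(Region=North) = 0.097 + 0.043 + 0.107 + 0.078 + 0.011 = 0.336.
P(Region=East) = 0.009 + 0.075 + 0.036 + 0.109 + 0.028 = 0.257.
P(Region ∈ {North, East}) = 0.336 + 0.257 = 0.593; P(Brand=A, Region ∈ {North, East}) = 0.097 + 0.009 = 0.106.
P(Brand=A | Region ∈ {North, East}) = 0.106/0.593 = 0.179.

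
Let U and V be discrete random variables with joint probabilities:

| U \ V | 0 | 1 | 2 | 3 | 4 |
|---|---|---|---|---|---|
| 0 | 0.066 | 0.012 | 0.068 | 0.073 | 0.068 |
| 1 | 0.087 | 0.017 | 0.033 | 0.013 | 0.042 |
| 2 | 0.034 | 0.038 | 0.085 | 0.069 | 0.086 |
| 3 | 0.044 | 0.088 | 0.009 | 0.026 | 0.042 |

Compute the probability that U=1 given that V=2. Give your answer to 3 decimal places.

0.169

P(V=2) = 0.068 + 0.033 + 0.085 + 0.009 = 0.195.
P(U=1 | V=2) = 0.033/0.195 = 0.169.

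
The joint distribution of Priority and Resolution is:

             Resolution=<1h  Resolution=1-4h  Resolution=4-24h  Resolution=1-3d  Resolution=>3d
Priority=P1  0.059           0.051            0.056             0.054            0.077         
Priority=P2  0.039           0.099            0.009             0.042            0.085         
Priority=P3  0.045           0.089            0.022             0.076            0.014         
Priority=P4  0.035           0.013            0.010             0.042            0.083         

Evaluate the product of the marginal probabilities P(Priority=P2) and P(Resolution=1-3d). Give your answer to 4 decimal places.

0.0586

P(Priority=P2) = 0.039 + 0.099 + 0.009 + 0.042 + 0.085 = 0.274.
P(Resolution=1-3d) = 0.054 + 0.042 + 0.076 + 0.042 = 0.214.
Product: 0.274 × 0.214 = 0.0586.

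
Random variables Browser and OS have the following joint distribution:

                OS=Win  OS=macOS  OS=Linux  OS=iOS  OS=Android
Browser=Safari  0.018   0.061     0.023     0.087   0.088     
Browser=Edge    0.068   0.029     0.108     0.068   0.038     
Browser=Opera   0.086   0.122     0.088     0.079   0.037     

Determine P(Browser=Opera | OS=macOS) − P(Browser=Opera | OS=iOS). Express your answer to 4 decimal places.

0.2379

P(OS=macOS) = 0.061 + 0.029 + 0.122 = 0.212; P(Browser=Opera | OS=macOS) = 0.122/0.212 = 0.57547.
P(OS=iOS) = 0.087 + 0.068 + 0.079 = 0.234; P(Browser=Opera | OS=iOS) = 0.079/0.234 = 0.33761.
Difference = 0.2379.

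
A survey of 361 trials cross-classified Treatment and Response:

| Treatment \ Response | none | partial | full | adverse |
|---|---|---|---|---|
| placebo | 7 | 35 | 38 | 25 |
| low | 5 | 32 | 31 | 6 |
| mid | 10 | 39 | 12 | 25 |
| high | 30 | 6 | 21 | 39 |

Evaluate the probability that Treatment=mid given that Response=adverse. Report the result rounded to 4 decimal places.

0.2632

Total with Response=adverse: 25 + 6 + 25 + 39 = 95.
P(Treatment=mid | Response=adverse) = 25/95 = 0.2632.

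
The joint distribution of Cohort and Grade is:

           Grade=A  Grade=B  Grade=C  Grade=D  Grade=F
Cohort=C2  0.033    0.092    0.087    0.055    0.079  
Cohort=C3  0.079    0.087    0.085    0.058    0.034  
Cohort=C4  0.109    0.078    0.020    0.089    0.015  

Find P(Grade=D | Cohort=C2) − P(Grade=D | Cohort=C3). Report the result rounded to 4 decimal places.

P(Cohort=C2) = 0.033 + 0.092 + 0.087 + 0.055 + 0.079 = 0.346; P(Grade=D | Cohort=C2) = 0.055/0.346 = 0.15896.
P(Cohort=C3) = 0.079 + 0.087 + 0.085 + 0.058 + 0.034 = 0.343; P(Grade=D | Cohort=C3) = 0.058/0.343 = 0.16910.
Difference = -0.0101.

-0.0101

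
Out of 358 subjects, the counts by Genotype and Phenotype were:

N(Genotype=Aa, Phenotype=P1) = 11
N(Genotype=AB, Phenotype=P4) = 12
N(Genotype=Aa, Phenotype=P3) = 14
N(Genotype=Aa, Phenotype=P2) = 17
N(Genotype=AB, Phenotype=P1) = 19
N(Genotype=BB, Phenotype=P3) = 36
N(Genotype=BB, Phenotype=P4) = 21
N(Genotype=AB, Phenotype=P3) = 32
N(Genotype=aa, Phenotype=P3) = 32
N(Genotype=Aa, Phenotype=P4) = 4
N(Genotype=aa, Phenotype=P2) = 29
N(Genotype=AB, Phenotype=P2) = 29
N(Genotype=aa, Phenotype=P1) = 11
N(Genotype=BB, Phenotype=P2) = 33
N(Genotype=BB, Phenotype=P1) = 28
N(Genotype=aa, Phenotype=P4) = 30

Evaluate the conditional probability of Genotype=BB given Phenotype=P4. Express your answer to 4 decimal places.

Total with Phenotype=P4: 4 + 30 + 12 + 21 = 67.
P(Genotype=BB | Phenotype=P4) = 21/67 = 0.3134.

0.3134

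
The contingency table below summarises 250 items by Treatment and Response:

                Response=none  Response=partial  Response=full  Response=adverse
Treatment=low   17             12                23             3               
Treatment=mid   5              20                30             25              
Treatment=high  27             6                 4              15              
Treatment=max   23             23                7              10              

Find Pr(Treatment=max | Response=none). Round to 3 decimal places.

0.319

Total with Response=none: 17 + 5 + 27 + 23 = 72.
P(Treatment=max | Response=none) = 23/72 = 0.319.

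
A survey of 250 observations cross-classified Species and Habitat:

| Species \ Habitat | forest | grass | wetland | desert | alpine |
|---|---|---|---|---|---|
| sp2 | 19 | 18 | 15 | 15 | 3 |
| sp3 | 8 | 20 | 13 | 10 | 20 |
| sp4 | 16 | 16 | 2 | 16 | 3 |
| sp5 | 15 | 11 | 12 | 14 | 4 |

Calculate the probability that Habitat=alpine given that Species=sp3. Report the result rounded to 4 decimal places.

Total with Species=sp3: 8 + 20 + 13 + 10 + 20 = 71.
P(Habitat=alpine | Species=sp3) = 20/71 = 0.2817.

0.2817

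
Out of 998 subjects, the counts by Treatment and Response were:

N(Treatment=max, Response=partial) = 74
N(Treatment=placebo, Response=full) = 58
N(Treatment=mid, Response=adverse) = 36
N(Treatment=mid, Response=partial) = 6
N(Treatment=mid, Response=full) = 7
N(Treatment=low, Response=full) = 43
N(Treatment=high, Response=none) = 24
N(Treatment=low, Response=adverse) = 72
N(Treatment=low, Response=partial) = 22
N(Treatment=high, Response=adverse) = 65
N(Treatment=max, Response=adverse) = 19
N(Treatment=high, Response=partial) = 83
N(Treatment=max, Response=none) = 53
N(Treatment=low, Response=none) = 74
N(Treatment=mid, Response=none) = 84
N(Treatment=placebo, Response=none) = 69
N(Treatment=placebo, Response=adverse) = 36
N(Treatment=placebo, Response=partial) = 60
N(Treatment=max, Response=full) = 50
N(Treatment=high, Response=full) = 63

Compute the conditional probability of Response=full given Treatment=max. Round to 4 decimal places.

Total with Treatment=max: 53 + 74 + 50 + 19 = 196.
P(Response=full | Treatment=max) = 50/196 = 0.2551.

0.2551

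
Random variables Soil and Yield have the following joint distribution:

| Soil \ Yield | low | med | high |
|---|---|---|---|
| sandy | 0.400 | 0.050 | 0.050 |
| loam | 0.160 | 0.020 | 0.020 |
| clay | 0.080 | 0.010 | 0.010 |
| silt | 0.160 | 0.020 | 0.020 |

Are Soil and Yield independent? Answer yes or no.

Every cell satisfies P(Soil,Yield) = P(Soil)·P(Yield). For instance P(Soil=clay) = 0.100, P(Yield=med) = 0.100, and 0.100×0.100 = 0.010 matches the joint entry. So Soil and Yield are independent.

yes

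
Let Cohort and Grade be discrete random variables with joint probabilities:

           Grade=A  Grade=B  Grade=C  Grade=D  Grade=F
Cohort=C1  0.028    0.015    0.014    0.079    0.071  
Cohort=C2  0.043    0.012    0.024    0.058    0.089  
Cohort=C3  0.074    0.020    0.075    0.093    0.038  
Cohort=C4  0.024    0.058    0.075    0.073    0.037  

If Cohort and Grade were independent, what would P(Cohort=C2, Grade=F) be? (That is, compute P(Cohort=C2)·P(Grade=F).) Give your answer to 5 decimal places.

0.05311

P(Cohort=C2) = 0.043 + 0.012 + 0.024 + 0.058 + 0.089 = 0.226.
P(Grade=F) = 0.071 + 0.089 + 0.038 + 0.037 = 0.235.
Product: 0.226 × 0.235 = 0.05311.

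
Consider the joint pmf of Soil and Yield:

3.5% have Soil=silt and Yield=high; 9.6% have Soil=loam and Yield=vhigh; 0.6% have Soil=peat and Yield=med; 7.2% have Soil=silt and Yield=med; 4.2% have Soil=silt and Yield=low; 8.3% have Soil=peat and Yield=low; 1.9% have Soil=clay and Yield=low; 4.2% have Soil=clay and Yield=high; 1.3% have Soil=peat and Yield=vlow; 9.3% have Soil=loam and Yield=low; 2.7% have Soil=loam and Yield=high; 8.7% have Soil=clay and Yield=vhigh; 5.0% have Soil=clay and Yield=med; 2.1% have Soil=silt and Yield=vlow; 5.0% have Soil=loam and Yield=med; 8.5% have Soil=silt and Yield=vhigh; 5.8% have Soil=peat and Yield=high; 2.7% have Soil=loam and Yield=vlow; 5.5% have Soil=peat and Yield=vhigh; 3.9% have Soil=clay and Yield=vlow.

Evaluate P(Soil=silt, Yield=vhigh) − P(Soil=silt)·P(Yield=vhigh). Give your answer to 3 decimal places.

0.003

P(Soil=silt) = 0.021 + 0.042 + 0.072 + 0.035 + 0.085 = 0.255.
P(Yield=vhigh) = 0.096 + 0.087 + 0.085 + 0.055 = 0.323.
P(Soil=silt, Yield=vhigh) − P(Soil=silt)P(Yield=vhigh) = 0.085 − 0.255×0.323 = 0.003.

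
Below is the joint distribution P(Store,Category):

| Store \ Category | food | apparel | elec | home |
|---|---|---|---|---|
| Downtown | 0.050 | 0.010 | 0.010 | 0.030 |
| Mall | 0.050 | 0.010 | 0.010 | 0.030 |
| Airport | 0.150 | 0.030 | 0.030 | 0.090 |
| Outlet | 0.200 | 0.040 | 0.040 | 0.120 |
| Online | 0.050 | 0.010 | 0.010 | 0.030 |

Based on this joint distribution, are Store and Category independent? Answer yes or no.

Every cell satisfies P(Store,Category) = P(Store)·P(Category). For instance P(Store=Online) = 0.100, P(Category=elec) = 0.100, and 0.100×0.100 = 0.010 matches the joint entry. So Store and Category are independent.

yes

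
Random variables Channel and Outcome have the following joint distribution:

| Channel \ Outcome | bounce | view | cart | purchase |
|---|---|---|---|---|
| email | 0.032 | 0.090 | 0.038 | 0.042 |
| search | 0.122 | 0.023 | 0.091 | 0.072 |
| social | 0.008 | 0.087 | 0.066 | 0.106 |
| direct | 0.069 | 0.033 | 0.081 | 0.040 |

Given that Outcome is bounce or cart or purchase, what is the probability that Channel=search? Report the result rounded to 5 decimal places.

P(Outcome=bounce) = 0.032 + 0.122 + 0.008 + 0.069 = 0.231.
P(Outcome=cart) = 0.038 + 0.091 + 0.066 + 0.081 = 0.276.
P(Outcome=purchase) = 0.042 + 0.072 + 0.106 + 0.040 = 0.260.
P(Outcome ∈ {bounce, cart, purchase}) = 0.231 + 0.276 + 0.260 = 0.767; P(Channel=search, Outcome ∈ {bounce, cart, purchase}) = 0.122 + 0.091 + 0.072 = 0.285.
P(Channel=search | Outcome ∈ {bounce, cart, purchase}) = 0.285/0.767 = 0.37158.

0.37158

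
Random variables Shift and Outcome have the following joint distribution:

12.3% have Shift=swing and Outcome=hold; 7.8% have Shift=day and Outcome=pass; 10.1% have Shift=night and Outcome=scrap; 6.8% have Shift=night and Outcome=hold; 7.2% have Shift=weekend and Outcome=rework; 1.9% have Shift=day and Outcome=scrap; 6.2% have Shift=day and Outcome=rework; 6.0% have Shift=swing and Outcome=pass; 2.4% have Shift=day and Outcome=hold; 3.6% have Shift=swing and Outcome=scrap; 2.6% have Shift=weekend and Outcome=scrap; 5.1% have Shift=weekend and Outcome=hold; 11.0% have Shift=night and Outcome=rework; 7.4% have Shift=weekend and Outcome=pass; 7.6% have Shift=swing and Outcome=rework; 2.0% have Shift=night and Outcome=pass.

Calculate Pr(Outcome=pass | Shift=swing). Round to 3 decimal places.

P(Shift=swing) = 0.060 + 0.076 + 0.036 + 0.123 = 0.295.
P(Outcome=pass | Shift=swing) = 0.060/0.295 = 0.203.

0.203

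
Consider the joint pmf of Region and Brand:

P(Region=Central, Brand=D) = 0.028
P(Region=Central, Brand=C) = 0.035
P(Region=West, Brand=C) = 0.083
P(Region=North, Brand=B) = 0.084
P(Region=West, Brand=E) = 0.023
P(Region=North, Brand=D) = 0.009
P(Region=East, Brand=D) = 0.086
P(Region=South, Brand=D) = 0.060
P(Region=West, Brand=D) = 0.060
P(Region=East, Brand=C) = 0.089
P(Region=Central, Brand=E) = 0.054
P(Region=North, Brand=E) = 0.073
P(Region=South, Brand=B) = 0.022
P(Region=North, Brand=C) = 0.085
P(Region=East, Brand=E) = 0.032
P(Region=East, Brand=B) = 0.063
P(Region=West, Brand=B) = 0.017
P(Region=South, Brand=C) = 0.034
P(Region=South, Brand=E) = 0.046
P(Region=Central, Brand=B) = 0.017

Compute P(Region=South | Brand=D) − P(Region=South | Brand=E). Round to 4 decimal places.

P(Brand=D) = 0.009 + 0.060 + 0.086 + 0.060 + 0.028 = 0.243; P(Region=South | Brand=D) = 0.060/0.243 = 0.24691.
P(Brand=E) = 0.073 + 0.046 + 0.032 + 0.023 + 0.054 = 0.228; P(Region=South | Brand=E) = 0.046/0.228 = 0.20175.
Difference = 0.0452.

0.0452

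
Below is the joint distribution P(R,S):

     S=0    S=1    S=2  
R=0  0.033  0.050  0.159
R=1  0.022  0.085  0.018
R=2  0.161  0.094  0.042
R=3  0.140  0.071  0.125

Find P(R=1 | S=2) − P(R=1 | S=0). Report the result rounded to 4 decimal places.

P(S=2) = 0.159 + 0.018 + 0.042 + 0.125 = 0.344; P(R=1 | S=2) = 0.018/0.344 = 0.05233.
P(S=0) = 0.033 + 0.022 + 0.161 + 0.140 = 0.356; P(R=1 | S=0) = 0.022/0.356 = 0.06180.
Difference = -0.0095.

-0.0095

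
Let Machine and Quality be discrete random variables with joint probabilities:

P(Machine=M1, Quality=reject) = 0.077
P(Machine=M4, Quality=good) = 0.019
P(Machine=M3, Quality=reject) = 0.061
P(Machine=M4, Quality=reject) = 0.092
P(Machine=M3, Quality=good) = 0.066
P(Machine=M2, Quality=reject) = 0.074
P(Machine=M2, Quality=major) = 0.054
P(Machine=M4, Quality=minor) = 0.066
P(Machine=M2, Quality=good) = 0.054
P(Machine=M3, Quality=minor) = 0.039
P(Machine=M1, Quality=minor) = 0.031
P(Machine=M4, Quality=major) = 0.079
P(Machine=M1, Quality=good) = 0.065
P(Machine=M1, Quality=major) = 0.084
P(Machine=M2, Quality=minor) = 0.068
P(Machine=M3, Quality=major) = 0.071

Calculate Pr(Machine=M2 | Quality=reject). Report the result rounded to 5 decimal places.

0.24342

P(Quality=reject) = 0.077 + 0.074 + 0.061 + 0.092 = 0.304.
P(Machine=M2 | Quality=reject) = 0.074/0.304 = 0.24342.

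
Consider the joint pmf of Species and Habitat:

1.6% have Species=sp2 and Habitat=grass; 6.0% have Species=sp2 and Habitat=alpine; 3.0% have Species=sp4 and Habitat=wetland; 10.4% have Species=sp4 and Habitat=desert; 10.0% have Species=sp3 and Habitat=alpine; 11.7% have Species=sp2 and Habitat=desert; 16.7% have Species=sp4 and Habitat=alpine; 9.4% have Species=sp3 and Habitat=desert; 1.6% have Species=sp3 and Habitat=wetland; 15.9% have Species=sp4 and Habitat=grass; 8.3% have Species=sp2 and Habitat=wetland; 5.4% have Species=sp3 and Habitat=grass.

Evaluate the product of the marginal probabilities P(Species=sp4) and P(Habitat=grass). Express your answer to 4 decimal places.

0.1053

P(Species=sp4) = 0.159 + 0.030 + 0.104 + 0.167 = 0.460.
P(Habitat=grass) = 0.016 + 0.054 + 0.159 = 0.229.
Product: 0.460 × 0.229 = 0.1053.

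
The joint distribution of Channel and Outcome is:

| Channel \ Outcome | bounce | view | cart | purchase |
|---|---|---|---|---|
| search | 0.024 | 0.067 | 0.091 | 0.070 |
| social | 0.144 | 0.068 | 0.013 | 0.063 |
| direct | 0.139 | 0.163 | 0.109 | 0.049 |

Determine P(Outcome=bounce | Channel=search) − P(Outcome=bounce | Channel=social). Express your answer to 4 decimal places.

P(Channel=search) = 0.024 + 0.067 + 0.091 + 0.070 = 0.252; P(Outcome=bounce | Channel=search) = 0.024/0.252 = 0.09524.
P(Channel=social) = 0.144 + 0.068 + 0.013 + 0.063 = 0.288; P(Outcome=bounce | Channel=social) = 0.144/0.288 = 0.50000.
Difference = -0.4048.

-0.4048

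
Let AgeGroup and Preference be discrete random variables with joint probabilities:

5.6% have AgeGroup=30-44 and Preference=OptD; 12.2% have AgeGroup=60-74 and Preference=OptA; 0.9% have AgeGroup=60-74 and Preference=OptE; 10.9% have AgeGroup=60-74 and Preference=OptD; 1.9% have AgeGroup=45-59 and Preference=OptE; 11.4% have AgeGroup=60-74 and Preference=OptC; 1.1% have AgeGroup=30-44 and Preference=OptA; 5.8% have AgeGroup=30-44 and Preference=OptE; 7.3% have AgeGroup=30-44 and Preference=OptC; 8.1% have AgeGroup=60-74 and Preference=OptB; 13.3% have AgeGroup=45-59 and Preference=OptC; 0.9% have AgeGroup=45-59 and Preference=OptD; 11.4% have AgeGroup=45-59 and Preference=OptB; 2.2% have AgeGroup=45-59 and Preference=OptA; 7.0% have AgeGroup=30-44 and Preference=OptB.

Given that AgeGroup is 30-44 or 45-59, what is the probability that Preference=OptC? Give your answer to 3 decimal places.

P(AgeGroup=30-44) = 0.011 + 0.070 + 0.073 + 0.056 + 0.058 = 0.268.
P(AgeGroup=45-59) = 0.022 + 0.114 + 0.133 + 0.009 + 0.019 = 0.297.
P(AgeGroup ∈ {30-44, 45-59}) = 0.268 + 0.297 = 0.565; P(Preference=OptC, AgeGroup ∈ {30-44, 45-59}) = 0.073 + 0.133 = 0.206.
P(Preference=OptC | AgeGroup ∈ {30-44, 45-59}) = 0.206/0.565 = 0.365.

0.365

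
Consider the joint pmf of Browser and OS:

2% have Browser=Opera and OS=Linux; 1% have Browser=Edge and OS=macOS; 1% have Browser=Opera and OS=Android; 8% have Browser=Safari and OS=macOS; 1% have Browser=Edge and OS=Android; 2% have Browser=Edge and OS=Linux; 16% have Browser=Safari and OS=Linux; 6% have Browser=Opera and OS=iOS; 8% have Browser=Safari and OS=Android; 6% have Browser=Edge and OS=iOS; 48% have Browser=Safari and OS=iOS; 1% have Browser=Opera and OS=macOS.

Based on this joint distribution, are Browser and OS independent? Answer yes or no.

yes

Every cell satisfies P(Browser,OS) = P(Browser)·P(OS). For instance P(Browser=Safari) = 0.80, P(OS=Android) = 0.10, and 0.80×0.10 = 0.08 matches the joint entry. So Browser and OS are independent.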